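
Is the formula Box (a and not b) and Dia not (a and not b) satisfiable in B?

1. Box (a and not b) and Dia not (a and not b), u
2. Box (a and not b), u
3. Dia not (a and not b), u
4. a and not b, u
5. a, u
6. not b, u
7. not (a and not b), v
8. a and not b, v
9. a, v
10. not b, v
11. b, v
Accessibility: uRu, uRv, vRu, vRv
Branch closes: b and not b both at v.
Every branch closes; the branch above is one of them.

Unsatisfiable (every branch closes)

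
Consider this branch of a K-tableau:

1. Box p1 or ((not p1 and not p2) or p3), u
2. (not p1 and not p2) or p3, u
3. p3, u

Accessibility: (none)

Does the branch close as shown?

No atom appears with both signs at the same world.

Open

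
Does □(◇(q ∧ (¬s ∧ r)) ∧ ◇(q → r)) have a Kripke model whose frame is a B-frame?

Satisfiable

1. □(◇(q ∧ (¬s ∧ r)) ∧ ◇(q → r)), w0
2. ◇(q ∧ (¬s ∧ r)) ∧ ◇(q → r), w0
3. ◇(q ∧ (¬s ∧ r)), w0
4. ◇(q → r), w0
5. q ∧ (¬s ∧ r), w1
6. q, w1
7. ¬s ∧ r, w1
8. ¬s, w1
9. r, w1
10. ◇(q ∧ (¬s ∧ r)) ∧ ◇(q → r), w1
11. ◇(q ∧ (¬s ∧ r)), w1
12. ◇(q → r), w1
13. q → r, w2
14. ◇(q ∧ (¬s ∧ r)) ∧ ◇(q → r), w2
15. ◇(q ∧ (¬s ∧ r)), w2
16. ◇(q → r), w2
17. r, w2
18. q ∧ (¬s ∧ r), w3
19. q, w3
20. ¬s ∧ r, w3
21. ¬s, w3
22. r, w3
23. q → r, w4
24. r, w4
25. q ∧ (¬s ∧ r), w5
26. q, w5
27. ¬s ∧ r, w5
28. ¬s, w5
29. r, w5
30. q → r, w6
31. r, w6
Accessibility: w0Rw0, w0Rw1, w0Rw2, w1Rw0, w1Rw1, w1Rw3, w1Rw4, w2Rw0, w2Rw2, w2Rw5, w2Rw6, w3Rw1, w3Rw3, w4Rw1, w4Rw4, w5Rw2, w5Rw5, w6Rw2, w6Rw6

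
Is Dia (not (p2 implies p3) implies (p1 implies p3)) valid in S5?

Tableau for the negation not Dia (not (p2 implies p3) implies (p1 implies p3)):
1. not Dia (not (p2 implies p3) implies (p1 implies p3)), u
2. not (not (p2 implies p3) implies (p1 implies p3)), u   [neg-Dia-rule on 1 via uRu]
3. not (p2 implies p3), u   [neg-implies-rule on 2]
4. not (p1 implies p3), u   [neg-implies-rule on 2]
5. p2, u   [neg-implies-rule on 3]
6. not p3, u   [neg-implies-rule on 3]
7. p1, u   [neg-implies-rule on 4]
Accessibility: uRu
The negation has an open branch (countermodel exists).

Invalid (countermodel exists)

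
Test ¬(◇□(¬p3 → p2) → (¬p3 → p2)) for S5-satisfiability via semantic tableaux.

1. ¬(◇□(¬p3 → p2) → (¬p3 → p2)), u
2. ◇□(¬p3 → p2), u
3. ¬(¬p3 → p2), u
4. ¬p3, u
5. ¬p2, u
6. □(¬p3 → p2), v
7. ¬p3 → p2, u
8. ¬p3 → p2, v
9. p2, u
Accessibility: uRu, uRv, vRu, vRv
Branch closes: p2 and ¬p2 both at u.
All branches of the tableau close; one closing branch shown above.

Unsatisfiable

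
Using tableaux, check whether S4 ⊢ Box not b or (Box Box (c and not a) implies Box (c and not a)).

Valid in S4

Tableau for the negation not (Box not b or (Box Box (c and not a) implies Box (c and not a))):
1. not (Box not b or (Box Box (c and not a) implies Box (c and not a))), u
2. not Box not b, u
3. not (Box Box (c and not a) implies Box (c and not a)), u
4. Box Box (c and not a), u
5. not Box (c and not a), u
6. Box (c and not a), u
7. c and not a, u
8. c, u
9. not a, u
10. b, v
11. Box (c and not a), v
12. c and not a, v
13. c, v
14. not a, v
15. not (c and not a), w
16. Box (c and not a), w
17. c and not a, w
18. c, w
19. not a, w
20. a, w
Accessibility: uRu, uRv, uRw, vRv, wRw
Branch closes: a and not a both at w.
All branches of the negation close; one closing branch shown above.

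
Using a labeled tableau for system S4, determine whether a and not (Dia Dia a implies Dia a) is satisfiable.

Unsatisfiable (every branch closes)

1. a and not (Dia Dia a implies Dia a), u
2. a, u
3. not (Dia Dia a implies Dia a), u
4. Dia Dia a, u
5. not Dia a, u
6. not a, u
Accessibility: uRu
Branch closes: a and not a both at u.
Every branch closes; the branch above is one of them.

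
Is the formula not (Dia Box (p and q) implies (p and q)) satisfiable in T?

Satisfiable (open branch found)

1. not (Dia Box (p and q) implies (p and q)), 0
2. Dia Box (p and q), 0   [neg-implies-rule on 1]
3. not (p and q), 0   [neg-implies-rule on 1]
4. not q, 0   [neg-and-rule on 3 (branches; this branch)]
5. Box (p and q), 1   [Dia-rule on 2: fresh world 1, 0R1]
6. p and q, 1   [Box-rule on 5 via 1R1]
7. p, 1   [and-rule on 6]
8. q, 1   [and-rule on 6]
Accessibility: 0R0, 0R1, 1R1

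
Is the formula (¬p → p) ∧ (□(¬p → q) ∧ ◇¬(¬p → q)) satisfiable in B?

No, unsatisfiable

1. (¬p → p) ∧ (□(¬p → q) ∧ ◇¬(¬p → q)), w0
2. ¬p → p, w0
3. □(¬p → q) ∧ ◇¬(¬p → q), w0
4. □(¬p → q), w0
5. ◇¬(¬p → q), w0
6. ¬p → q, w0
7. p, w0
8. q, w0
9. ¬(¬p → q), w1
10. ¬p, w1
11. ¬q, w1
12. ¬p → q, w1
13. q, w1
Accessibility: w0Rw0, w0Rw1, w1Rw0, w1Rw1
Branch closes: q and ¬q both at w1.
All branches of the tableau close; one closing branch shown above.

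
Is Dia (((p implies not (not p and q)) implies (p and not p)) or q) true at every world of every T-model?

No, not valid

Tableau for the negation not Dia (((p implies not (not p and q)) implies (p and not p)) or q):
1. not Dia (((p implies not (not p and q)) implies (p and not p)) or q), u
2. not (((p implies not (not p and q)) implies (p and not p)) or q), u
3. not ((p implies not (not p and q)) implies (p and not p)), u
4. not q, u
5. p implies not (not p and q), u
6. not (p and not p), u
7. not (not p and q), u
8. p, u
Accessibility: uRu
The negation has an open branch (countermodel exists).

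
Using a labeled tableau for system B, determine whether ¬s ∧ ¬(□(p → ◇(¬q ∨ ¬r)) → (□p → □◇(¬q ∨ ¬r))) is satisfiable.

1. ¬s ∧ ¬(□(p → ◇(¬q ∨ ¬r)) → (□p → □◇(¬q ∨ ¬r))), u
2. ¬s, u   [∧-rule on 1]
3. ¬(□(p → ◇(¬q ∨ ¬r)) → (□p → □◇(¬q ∨ ¬r))), u   [∧-rule on 1]
4. □(p → ◇(¬q ∨ ¬r)), u   [¬→-rule on 3]
5. ¬(□p → □◇(¬q ∨ ¬r)), u   [¬→-rule on 3]
6. □p, u   [¬→-rule on 5]
7. ¬□◇(¬q ∨ ¬r), u   [¬→-rule on 5]
8. p → ◇(¬q ∨ ¬r), u   [□-rule on 4 via uRu]
9. p, u   [□-rule on 6 via uRu]
10. ◇(¬q ∨ ¬r), u   [→-rule on 8 (branches; this branch)]
11. ¬◇(¬q ∨ ¬r), v   [¬□-rule on 7: fresh world v, uRv]
12. p → ◇(¬q ∨ ¬r), v   [□-rule on 4 via uRv]
13. p, v   [□-rule on 6 via uRv]
14. ¬(¬q ∨ ¬r), u   [¬◇-rule on 11 via vRu]
15. q, u   [¬∨-rule on 14]
16. r, u   [¬∨-rule on 14]
17. ¬(¬q ∨ ¬r), v   [¬◇-rule on 11 via vRv]
18. q, v   [¬∨-rule on 17]
19. r, v   [¬∨-rule on 17]
20. ◇(¬q ∨ ¬r), v   [→-rule on 12 (branches; this branch)]
21. ¬q ∨ ¬r, w   [◇-rule on 10: fresh world w, uRw]
22. p → ◇(¬q ∨ ¬r), w   [□-rule on 4 via uRw]
23. p, w   [□-rule on 6 via uRw]
24. ¬r, w   [∨-rule on 21 (branches; this branch)]
25. ◇(¬q ∨ ¬r), w   [→-rule on 22 (branches; this branch)]
26. ¬q ∨ ¬r, x   [◇-rule on 20: fresh world x, vRx]
27. ¬(¬q ∨ ¬r), x   [¬◇-rule on 11 via vRx]
28. q, x   [¬∨-rule on 27]
29. r, x   [¬∨-rule on 27]
30. ¬r, x   [∨-rule on 26 (branches; this branch)]
Accessibility: uRu, uRv, uRw, vRu, vRv, vRx, wRu, wRw, xRv, xRx
Branch closes: r and ¬r both at x.
Every branch closes; the branch above is one of them.

Unsatisfiable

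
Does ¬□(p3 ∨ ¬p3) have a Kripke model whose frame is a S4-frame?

No, unsatisfiable

1. ¬□(p3 ∨ ¬p3), w0
2. ¬(p3 ∨ ¬p3), w1   [¬□-rule on 1: fresh world w1, w0Rw1]
3. ¬p3, w1   [¬∨-rule on 2]
4. p3, w1   [¬∨-rule on 2]
Accessibility: w0Rw0, w0Rw1, w1Rw1
Branch closes: p3 and ¬p3 both at w1.
(One branch shown.) All branches close.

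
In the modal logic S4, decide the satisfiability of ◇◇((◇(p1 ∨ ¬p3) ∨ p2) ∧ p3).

1. ◇◇((◇(p1 ∨ ¬p3) ∨ p2) ∧ p3), 0
2. ◇((◇(p1 ∨ ¬p3) ∨ p2) ∧ p3), 1
3. (◇(p1 ∨ ¬p3) ∨ p2) ∧ p3, 2
4. ◇(p1 ∨ ¬p3) ∨ p2, 2
5. p3, 2
6. p2, 2
Accessibility: 0R0, 0R1, 0R2, 1R1, 1R2, 2R2

Satisfiable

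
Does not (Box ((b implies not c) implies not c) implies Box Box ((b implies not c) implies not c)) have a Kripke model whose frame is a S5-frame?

1. not (Box ((b implies not c) implies not c) implies Box Box ((b implies not c) implies not c)), 0
2. Box ((b implies not c) implies not c), 0   [neg-implies-rule on 1]
3. not Box Box ((b implies not c) implies not c), 0   [neg-implies-rule on 1]
4. (b implies not c) implies not c, 0   [Box-rule on 2 via 0R0]
5. not (b implies not c), 0   [implies-rule on 4 (branches; this branch)]
6. b, 0   [neg-implies-rule on 5]
7. c, 0   [neg-implies-rule on 5]
8. not Box ((b implies not c) implies not c), 1   [neg-Box-rule on 3: fresh world 1, 0R1]
9. (b implies not c) implies not c, 1   [Box-rule on 2 via 0R1]
10. not (b implies not c), 1   [implies-rule on 9 (branches; this branch)]
11. b, 1   [neg-implies-rule on 10]
12. c, 1   [neg-implies-rule on 10]
13. not ((b implies not c) implies not c), 2   [neg-Box-rule on 8: fresh world 2, 1R2]
14. b implies not c, 2   [neg-implies-rule on 13]
15. c, 2   [neg-implies-rule on 13]
16. (b implies not c) implies not c, 2   [Box-rule on 2 via 0R2]
17. not b, 2   [implies-rule on 14 (branches; this branch)]
18. not (b implies not c), 2   [implies-rule on 16 (branches; this branch)]
19. b, 2   [neg-implies-rule on 18]
Accessibility: 0R0, 0R1, 0R2, 1R0, 1R1, 1R2, 2R0, 2R1, 2R2
Branch closes: b and not b both at 2.
Every branch closes; the branch above is one of them.

No, unsatisfiable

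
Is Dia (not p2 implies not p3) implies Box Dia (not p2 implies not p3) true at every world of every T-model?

Tableau for the negation not (Dia (not p2 implies not p3) implies Box Dia (not p2 implies not p3)):
1. not (Dia (not p2 implies not p3) implies Box Dia (not p2 implies not p3)), u
2. Dia (not p2 implies not p3), u
3. not Box Dia (not p2 implies not p3), u
4. not p2 implies not p3, v
5. not p3, v
6. not Dia (not p2 implies not p3), w
7. not (not p2 implies not p3), w
8. not p2, w
9. p3, w
Accessibility: uRu, uRv, uRw, vRv, wRw
The negation has an open branch (countermodel exists).

Invalid (countermodel exists)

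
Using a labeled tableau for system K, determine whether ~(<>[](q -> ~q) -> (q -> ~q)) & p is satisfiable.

Satisfiable (open branch found)

1. ~(<>[](q -> ~q) -> (q -> ~q)) & p, u
2. ~(<>[](q -> ~q) -> (q -> ~q)), u   [&-rule on 1]
3. p, u   [&-rule on 1]
4. <>[](q -> ~q), u   [~->-rule on 2]
5. ~(q -> ~q), u   [~->-rule on 2]
6. q, u   [~->-rule on 5]
7. [](q -> ~q), v   [<>-rule on 4: fresh world v, uRv]
Accessibility: uRv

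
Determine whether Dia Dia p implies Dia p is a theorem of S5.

Tableau for the negation not (Dia Dia p implies Dia p):
1. not (Dia Dia p implies Dia p), 0
2. Dia Dia p, 0
3. not Dia p, 0
4. not p, 0
5. Dia p, 1
6. not p, 1
7. p, 2
8. not p, 2
Accessibility: 0R0, 0R1, 0R2, 1R0, 1R1, 1R2, 2R0, 2R1, 2R2
Branch closes: p and not p both at 2.
Every branch of the negation's tableau closes; the branch above is one of them.

Valid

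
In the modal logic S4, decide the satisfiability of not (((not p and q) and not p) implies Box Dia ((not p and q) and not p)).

1. not (((not p and q) and not p) implies Box Dia ((not p and q) and not p)), 0
2. (not p and q) and not p, 0   [neg-implies-rule on 1]
3. not Box Dia ((not p and q) and not p), 0   [neg-implies-rule on 1]
4. not p and q, 0   [and-rule on 2]
5. not p, 0   [and-rule on 2]
6. q, 0   [and-rule on 4]
7. not Dia ((not p and q) and not p), 1   [neg-Box-rule on 3: fresh world 1, 0R1]
8. not ((not p and q) and not p), 1   [neg-Dia-rule on 7 via 1R1]
9. p, 1   [neg-and-rule on 8 (branches; this branch)]
Accessibility: 0R0, 0R1, 1R1

Satisfiable (open branch found)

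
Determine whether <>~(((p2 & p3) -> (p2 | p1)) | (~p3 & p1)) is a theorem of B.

Tableau for the negation ~<>~(((p2 & p3) -> (p2 | p1)) | (~p3 & p1)):
1. ~<>~(((p2 & p3) -> (p2 | p1)) | (~p3 & p1)), w0
2. ((p2 & p3) -> (p2 | p1)) | (~p3 & p1), w0   [~<>-rule on 1 via w0Rw0]
3. ~p3 & p1, w0   [|-rule on 2 (branches; this branch)]
4. ~p3, w0   [&-rule on 3]
5. p1, w0   [&-rule on 3]
Accessibility: w0Rw0
The negation has an open branch (countermodel exists).

Invalid (countermodel exists)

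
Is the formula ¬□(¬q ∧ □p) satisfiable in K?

1. ¬□(¬q ∧ □p), w0
2. ¬(¬q ∧ □p), w1
3. ¬□p, w1
4. ¬p, w2
Accessibility: w0Rw1, w1Rw2

Satisfiable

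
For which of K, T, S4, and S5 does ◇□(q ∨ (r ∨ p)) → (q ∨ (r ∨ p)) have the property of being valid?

S5-tableau for the negation ¬(◇□(q ∨ (r ∨ p)) → (q ∨ (r ∨ p))):
1. ¬(◇□(q ∨ (r ∨ p)) → (q ∨ (r ∨ p))), u
2. ◇□(q ∨ (r ∨ p)), u   [¬→-rule on 1]
3. ¬(q ∨ (r ∨ p)), u   [¬→-rule on 1]
4. ¬q, u   [¬∨-rule on 3]
5. ¬(r ∨ p), u   [¬∨-rule on 3]
6. ¬r, u   [¬∨-rule on 5]
7. ¬p, u   [¬∨-rule on 5]
8. □(q ∨ (r ∨ p)), v   [◇-rule on 2: fresh world v, uRv]
9. q ∨ (r ∨ p), u   [□-rule on 8 via vRu]
10. q ∨ (r ∨ p), v   [□-rule on 8 via vRv]
11. r ∨ p, u   [∨-rule on 9 (branches; this branch)]
12. r ∨ p, v   [∨-rule on 10 (branches; this branch)]
13. p, u   [∨-rule on 11 (branches; this branch)]
Accessibility: uRu, uRv, vRu, vRv
Branch closes: p and ¬p both at u.
Every branch closes (one shown): valid in S5.
S4-tableau for the negation ¬(◇□(q ∨ (r ∨ p)) → (q ∨ (r ∨ p))):
1. ¬(◇□(q ∨ (r ∨ p)) → (q ∨ (r ∨ p))), u
2. ◇□(q ∨ (r ∨ p)), u   [¬→-rule on 1]
3. ¬(q ∨ (r ∨ p)), u   [¬→-rule on 1]
4. ¬q, u   [¬∨-rule on 3]
5. ¬(r ∨ p), u   [¬∨-rule on 3]
6. ¬r, u   [¬∨-rule on 5]
7. ¬p, u   [¬∨-rule on 5]
8. □(q ∨ (r ∨ p)), v   [◇-rule on 2: fresh world v, uRv]
9. q ∨ (r ∨ p), v   [□-rule on 8 via vRv]
10. r ∨ p, v   [∨-rule on 9 (branches; this branch)]
11. p, v   [∨-rule on 10 (branches; this branch)]
Accessibility: uRu, uRv, vRv
Complete open branch: countermodel on an S4-frame, so not valid in S4, nor in K, T (the same frame is also a K-frame and a T-frame).

S5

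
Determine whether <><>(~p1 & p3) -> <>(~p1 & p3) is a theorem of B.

Tableau for the negation ~(<><>(~p1 & p3) -> <>(~p1 & p3)):
1. ~(<><>(~p1 & p3) -> <>(~p1 & p3)), w0
2. <><>(~p1 & p3), w0   [~->-rule on 1]
3. ~<>(~p1 & p3), w0   [~->-rule on 1]
4. ~(~p1 & p3), w0   [~<>-rule on 3 via w0Rw0]
5. ~p3, w0   [~&-rule on 4 (branches; this branch)]
6. <>(~p1 & p3), w1   [<>-rule on 2: fresh world w1, w0Rw1]
7. ~(~p1 & p3), w1   [~<>-rule on 3 via w0Rw1]
8. ~p3, w1   [~&-rule on 7 (branches; this branch)]
9. ~p1 & p3, w2   [<>-rule on 6: fresh world w2, w1Rw2]
10. ~p1, w2   [&-rule on 9]
11. p3, w2   [&-rule on 9]
Accessibility: w0Rw0, w0Rw1, w1Rw0, w1Rw1, w1Rw2, w2Rw1, w2Rw2
The negation has an open branch (countermodel exists).

Invalid (countermodel exists)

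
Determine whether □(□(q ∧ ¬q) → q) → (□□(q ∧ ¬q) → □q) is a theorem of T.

Tableau for the negation ¬(□(□(q ∧ ¬q) → q) → (□□(q ∧ ¬q) → □q)):
1. ¬(□(□(q ∧ ¬q) → q) → (□□(q ∧ ¬q) → □q)), u
2. □(□(q ∧ ¬q) → q), u
3. ¬(□□(q ∧ ¬q) → □q), u
4. □□(q ∧ ¬q), u
5. ¬□q, u
6. □(q ∧ ¬q) → q, u
7. □(q ∧ ¬q), u
8. q ∧ ¬q, u
9. q, u
10. ¬q, u
Accessibility: uRu
Branch closes: q and ¬q both at u.
Every branch of the negation's tableau closes; the branch above is one of them.

Valid in T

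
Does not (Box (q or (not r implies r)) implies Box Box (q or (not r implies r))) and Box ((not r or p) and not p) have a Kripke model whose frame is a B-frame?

1. not (Box (q or (not r implies r)) implies Box Box (q or (not r implies r))) and Box ((not r or p) and not p), u
2. not (Box (q or (not r implies r)) implies Box Box (q or (not r implies r))), u
3. Box ((not r or p) and not p), u
4. Box (q or (not r implies r)), u
5. not Box Box (q or (not r implies r)), u
6. (not r or p) and not p, u
7. not r or p, u
8. not p, u
9. q or (not r implies r), u
10. not r, u
11. q, u
12. not Box (q or (not r implies r)), v
13. (not r or p) and not p, v
14. not r or p, v
15. not p, v
16. q or (not r implies r), v
17. not r, v
18. q, v
19. not (q or (not r implies r)), w
20. not q, w
21. not (not r implies r), w
22. not r, w
Accessibility: uRu, uRv, vRu, vRv, vRw, wRv, wRw

Yes, satisfiable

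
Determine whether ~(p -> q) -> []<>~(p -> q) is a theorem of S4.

Invalid (countermodel exists)

Tableau for the negation ~(~(p -> q) -> []<>~(p -> q)):
1. ~(~(p -> q) -> []<>~(p -> q)), w0
2. ~(p -> q), w0
3. ~[]<>~(p -> q), w0
4. p, w0
5. ~q, w0
6. ~<>~(p -> q), w1
7. p -> q, w1
8. q, w1
Accessibility: w0Rw0, w0Rw1, w1Rw1
The negation has an open branch (countermodel exists).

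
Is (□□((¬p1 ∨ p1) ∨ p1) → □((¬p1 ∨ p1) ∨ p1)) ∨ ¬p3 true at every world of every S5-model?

Tableau for the negation ¬((□□((¬p1 ∨ p1) ∨ p1) → □((¬p1 ∨ p1) ∨ p1)) ∨ ¬p3):
1. ¬((□□((¬p1 ∨ p1) ∨ p1) → □((¬p1 ∨ p1) ∨ p1)) ∨ ¬p3), u
2. ¬(□□((¬p1 ∨ p1) ∨ p1) → □((¬p1 ∨ p1) ∨ p1)), u
3. p3, u
4. □□((¬p1 ∨ p1) ∨ p1), u
5. ¬□((¬p1 ∨ p1) ∨ p1), u
6. □((¬p1 ∨ p1) ∨ p1), u
7. (¬p1 ∨ p1) ∨ p1, u
8. ¬p1 ∨ p1, u
9. p1, u
10. ¬((¬p1 ∨ p1) ∨ p1), v
11. ¬(¬p1 ∨ p1), v
12. ¬p1, v
13. p1, v
Accessibility: uRu, uRv, vRu, vRv
Branch closes: p1 and ¬p1 both at v.
Every branch of the negation's tableau closes; the branch above is one of them.

Valid in S5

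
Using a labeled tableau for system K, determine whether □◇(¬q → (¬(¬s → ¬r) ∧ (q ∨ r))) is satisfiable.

Satisfiable (open branch found)

1. □◇(¬q → (¬(¬s → ¬r) ∧ (q ∨ r))), 0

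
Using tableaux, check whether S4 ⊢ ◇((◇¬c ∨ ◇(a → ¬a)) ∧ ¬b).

Not valid

Tableau for the negation ¬◇((◇¬c ∨ ◇(a → ¬a)) ∧ ¬b):
1. ¬◇((◇¬c ∨ ◇(a → ¬a)) ∧ ¬b), u
2. ¬((◇¬c ∨ ◇(a → ¬a)) ∧ ¬b), u   [¬◇-rule on 1 via uRu]
3. b, u   [¬∧-rule on 2 (branches; this branch)]
Accessibility: uRu
The negation has an open branch (countermodel exists).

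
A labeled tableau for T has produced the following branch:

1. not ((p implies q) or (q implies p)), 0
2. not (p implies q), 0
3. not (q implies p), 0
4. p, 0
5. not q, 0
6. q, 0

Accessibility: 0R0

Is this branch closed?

Closed

Both q and not q appear at 0.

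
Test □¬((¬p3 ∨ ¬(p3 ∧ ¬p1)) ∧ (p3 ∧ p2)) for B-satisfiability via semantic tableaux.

1. □¬((¬p3 ∨ ¬(p3 ∧ ¬p1)) ∧ (p3 ∧ p2)), w0
2. ¬((¬p3 ∨ ¬(p3 ∧ ¬p1)) ∧ (p3 ∧ p2)), w0
3. ¬(p3 ∧ p2), w0
4. ¬p2, w0
Accessibility: w0Rw0

Yes, satisfiable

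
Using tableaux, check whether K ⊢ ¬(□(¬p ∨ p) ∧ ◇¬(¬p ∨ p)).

Tableau for the negation □(¬p ∨ p) ∧ ◇¬(¬p ∨ p):
1. □(¬p ∨ p) ∧ ◇¬(¬p ∨ p), 0
2. □(¬p ∨ p), 0
3. ◇¬(¬p ∨ p), 0
4. ¬(¬p ∨ p), 1
5. p, 1
6. ¬p, 1
Accessibility: 0R1
Branch closes: p and ¬p both at 1.
Every branch of the negation's tableau closes; the branch above is one of them.

Valid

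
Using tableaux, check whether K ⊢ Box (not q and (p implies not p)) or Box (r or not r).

Yes, valid

Tableau for the negation not (Box (not q and (p implies not p)) or Box (r or not r)):
1. not (Box (not q and (p implies not p)) or Box (r or not r)), u
2. not Box (not q and (p implies not p)), u
3. not Box (r or not r), u
4. not (not q and (p implies not p)), v
5. not (p implies not p), v
6. p, v
7. not (r or not r), w
8. not r, w
9. r, w
Accessibility: uRv, uRw
Branch closes: r and not r both at w.
All branches of the negation close; one closing branch shown above.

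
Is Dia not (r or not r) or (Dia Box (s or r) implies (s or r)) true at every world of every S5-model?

Tableau for the negation not (Dia not (r or not r) or (Dia Box (s or r) implies (s or r))):
1. not (Dia not (r or not r) or (Dia Box (s or r) implies (s or r))), w0
2. not Dia not (r or not r), w0
3. not (Dia Box (s or r) implies (s or r)), w0
4. Dia Box (s or r), w0
5. not (s or r), w0
6. not s, w0
7. not r, w0
8. r or not r, w0
9. Box (s or r), w1
10. r or not r, w1
11. s or r, w0
12. s or r, w1
13. not r, w1
14. r, w0
Accessibility: w0Rw0, w0Rw1, w1Rw0, w1Rw1
Branch closes: r and not r both at w0.
Every branch of the negation's tableau closes; the branch above is one of them.

Valid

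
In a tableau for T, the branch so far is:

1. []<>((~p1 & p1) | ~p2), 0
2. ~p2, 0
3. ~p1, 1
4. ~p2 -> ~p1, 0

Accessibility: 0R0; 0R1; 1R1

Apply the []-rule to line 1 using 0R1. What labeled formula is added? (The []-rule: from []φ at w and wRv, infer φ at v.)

<>((~p1 & p1) | ~p2), 1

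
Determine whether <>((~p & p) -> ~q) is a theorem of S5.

Valid

Tableau for the negation ~<>((~p & p) -> ~q):
1. ~<>((~p & p) -> ~q), w0
2. ~((~p & p) -> ~q), w0
3. ~p & p, w0
4. q, w0
5. ~p, w0
6. p, w0
Accessibility: w0Rw0
Branch closes: p and ~p both at w0.
All branches of the negation close; one closing branch shown above.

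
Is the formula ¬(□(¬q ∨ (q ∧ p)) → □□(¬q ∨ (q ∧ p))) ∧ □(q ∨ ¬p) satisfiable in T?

1. ¬(□(¬q ∨ (q ∧ p)) → □□(¬q ∨ (q ∧ p))) ∧ □(q ∨ ¬p), 0
2. ¬(□(¬q ∨ (q ∧ p)) → □□(¬q ∨ (q ∧ p))), 0
3. □(q ∨ ¬p), 0
4. □(¬q ∨ (q ∧ p)), 0
5. ¬□□(¬q ∨ (q ∧ p)), 0
6. q ∨ ¬p, 0
7. ¬q ∨ (q ∧ p), 0
8. ¬p, 0
9. ¬q, 0
10. ¬□(¬q ∨ (q ∧ p)), 1
11. q ∨ ¬p, 1
12. ¬q ∨ (q ∧ p), 1
13. ¬p, 1
14. ¬q, 1
15. ¬(¬q ∨ (q ∧ p)), 2
16. q, 2
17. ¬(q ∧ p), 2
18. ¬p, 2
Accessibility: 0R0, 0R1, 1R1, 1R2, 2R2

Satisfiable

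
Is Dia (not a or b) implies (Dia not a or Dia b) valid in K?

Tableau for the negation not (Dia (not a or b) implies (Dia not a or Dia b)):
1. not (Dia (not a or b) implies (Dia not a or Dia b)), w0
2. Dia (not a or b), w0   [neg-implies-rule on 1]
3. not (Dia not a or Dia b), w0   [neg-implies-rule on 1]
4. not Dia not a, w0   [neg-or-rule on 3]
5. not Dia b, w0   [neg-or-rule on 3]
6. not a or b, w1   [Dia-rule on 2: fresh world w1, w0Rw1]
7. a, w1   [neg-Dia-rule on 4 via w0Rw1]
8. not b, w1   [neg-Dia-rule on 5 via w0Rw1]
9. b, w1   [or-rule on 6 (branches; this branch)]
Accessibility: w0Rw1
Branch closes: b and not b both at w1.
All branches of the negation close; one closing branch shown above.

Yes, valid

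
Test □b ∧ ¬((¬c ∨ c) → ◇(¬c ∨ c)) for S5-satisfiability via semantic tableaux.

No, unsatisfiable

1. □b ∧ ¬((¬c ∨ c) → ◇(¬c ∨ c)), 0
2. □b, 0   [∧-rule on 1]
3. ¬((¬c ∨ c) → ◇(¬c ∨ c)), 0   [∧-rule on 1]
4. ¬c ∨ c, 0   [¬→-rule on 3]
5. ¬◇(¬c ∨ c), 0   [¬→-rule on 3]
6. b, 0   [□-rule on 2 via 0R0]
7. ¬(¬c ∨ c), 0   [¬◇-rule on 5 via 0R0]
8. c, 0   [¬∨-rule on 7]
9. ¬c, 0   [¬∨-rule on 7]
Accessibility: 0R0
Branch closes: c and ¬c both at 0.
All branches of the tableau close; one closing branch shown above.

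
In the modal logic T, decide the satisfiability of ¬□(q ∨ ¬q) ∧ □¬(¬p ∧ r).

1. ¬□(q ∨ ¬q) ∧ □¬(¬p ∧ r), w0
2. ¬□(q ∨ ¬q), w0
3. □¬(¬p ∧ r), w0
4. ¬(¬p ∧ r), w0
5. ¬r, w0
6. ¬(q ∨ ¬q), w1
7. ¬q, w1
8. q, w1
Accessibility: w0Rw0, w0Rw1, w1Rw1
Branch closes: q and ¬q both at w1.
All branches of the tableau close; one closing branch shown above.

Unsatisfiable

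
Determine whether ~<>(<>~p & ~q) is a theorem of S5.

Tableau for the negation <>(<>~p & ~q):
1. <>(<>~p & ~q), w0
2. <>~p & ~q, w1
3. <>~p, w1
4. ~q, w1
5. ~p, w2
Accessibility: w0Rw0, w0Rw1, w0Rw2, w1Rw0, w1Rw1, w1Rw2, w2Rw0, w2Rw1, w2Rw2
The negation has an open branch (countermodel exists).

Invalid (countermodel exists)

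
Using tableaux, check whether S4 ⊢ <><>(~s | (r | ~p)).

Tableau for the negation ~<><>(~s | (r | ~p)):
1. ~<><>(~s | (r | ~p)), w0
2. ~<>(~s | (r | ~p)), w0
3. ~(~s | (r | ~p)), w0
4. s, w0
5. ~(r | ~p), w0
6. ~r, w0
7. p, w0
Accessibility: w0Rw0
The negation has an open branch (countermodel exists).

No, not valid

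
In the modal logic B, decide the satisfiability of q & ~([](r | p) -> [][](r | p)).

Satisfiable (open branch found)

1. q & ~([](r | p) -> [][](r | p)), 0
2. q, 0
3. ~([](r | p) -> [][](r | p)), 0
4. [](r | p), 0
5. ~[][](r | p), 0
6. r | p, 0
7. p, 0
8. ~[](r | p), 1
9. r | p, 1
10. p, 1
11. ~(r | p), 2
12. ~r, 2
13. ~p, 2
Accessibility: 0R0, 0R1, 1R0, 1R1, 1R2, 2R1, 2R2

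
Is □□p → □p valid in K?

Tableau for the negation ¬(□□p → □p):
1. ¬(□□p → □p), 0
2. □□p, 0
3. ¬□p, 0
4. ¬p, 1
5. □p, 1
Accessibility: 0R1
The negation has an open branch (countermodel exists).

No, not valid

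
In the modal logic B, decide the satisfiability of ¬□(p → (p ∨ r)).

No, unsatisfiable

1. ¬□(p → (p ∨ r)), 0
2. ¬(p → (p ∨ r)), 1
3. p, 1
4. ¬(p ∨ r), 1
5. ¬p, 1
6. ¬r, 1
Accessibility: 0R0, 0R1, 1R0, 1R1
Branch closes: p and ¬p both at 1.
(One branch shown.) All branches close.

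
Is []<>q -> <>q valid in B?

Valid

Tableau for the negation ~([]<>q -> <>q):
1. ~([]<>q -> <>q), w0
2. []<>q, w0
3. ~<>q, w0
4. <>q, w0
5. ~q, w0
6. q, w1
7. <>q, w1
8. ~q, w1
Accessibility: w0Rw0, w0Rw1, w1Rw0, w1Rw1
Branch closes: q and ~q both at w1.
All branches of the negation close; one closing branch shown above.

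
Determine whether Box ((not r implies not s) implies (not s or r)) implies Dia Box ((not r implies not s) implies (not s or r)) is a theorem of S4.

Valid in S4

Tableau for the negation not (Box ((not r implies not s) implies (not s or r)) implies Dia Box ((not r implies not s) implies (not s or r))):
1. not (Box ((not r implies not s) implies (not s or r)) implies Dia Box ((not r implies not s) implies (not s or r))), w0
2. Box ((not r implies not s) implies (not s or r)), w0
3. not Dia Box ((not r implies not s) implies (not s or r)), w0
4. (not r implies not s) implies (not s or r), w0
5. not Box ((not r implies not s) implies (not s or r)), w0
6. not s or r, w0
7. r, w0
8. not ((not r implies not s) implies (not s or r)), w1
9. not r implies not s, w1
10. not (not s or r), w1
11. s, w1
12. not r, w1
13. (not r implies not s) implies (not s or r), w1
14. not Box ((not r implies not s) implies (not s or r)), w1
15. not s, w1
Accessibility: w0Rw0, w0Rw1, w1Rw1
Branch closes: s and not s both at w1.
Every branch of the negation's tableau closes; the branch above is one of them.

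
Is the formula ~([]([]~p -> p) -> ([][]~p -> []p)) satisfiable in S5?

1. ~([]([]~p -> p) -> ([][]~p -> []p)), u
2. []([]~p -> p), u   [~->-rule on 1]
3. ~([][]~p -> []p), u   [~->-rule on 1]
4. [][]~p, u   [~->-rule on 3]
5. ~[]p, u   [~->-rule on 3]
6. []~p -> p, u   [[]-rule on 2 via uRu]
7. []~p, u   [[]-rule on 4 via uRu]
8. ~p, u   [[]-rule on 7 via uRu]
9. ~[]~p, u   [->-rule on 6 (branches; this branch)]
10. ~p, v   [~[]-rule on 5: fresh world v, uRv]
11. []~p -> p, v   [[]-rule on 2 via uRv]
12. []~p, v   [[]-rule on 4 via uRv]
13. ~[]~p, v   [->-rule on 11 (branches; this branch)]
14. p, w   [~[]-rule on 9: fresh world w, uRw]
15. []~p -> p, w   [[]-rule on 2 via uRw]
16. []~p, w   [[]-rule on 4 via uRw]
17. ~p, w   [[]-rule on 7 via uRw]
Accessibility: uRu, uRv, uRw, vRu, vRv, vRw, wRu, wRv, wRw
Branch closes: p and ~p both at w.
All branches of the tableau close; one closing branch shown above.

Unsatisfiable (every branch closes)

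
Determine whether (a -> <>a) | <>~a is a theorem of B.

Tableau for the negation ~((a -> <>a) | <>~a):
1. ~((a -> <>a) | <>~a), 0
2. ~(a -> <>a), 0
3. ~<>~a, 0
4. a, 0
5. ~<>a, 0
6. ~a, 0
Accessibility: 0R0
Branch closes: a and ~a both at 0.
Every branch of the negation's tableau closes; the branch above is one of them.

Yes, valid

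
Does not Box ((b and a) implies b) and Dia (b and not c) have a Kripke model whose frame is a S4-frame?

Unsatisfiable

1. not Box ((b and a) implies b) and Dia (b and not c), 0
2. not Box ((b and a) implies b), 0   [and-rule on 1]
3. Dia (b and not c), 0   [and-rule on 1]
4. not ((b and a) implies b), 1   [neg-Box-rule on 2: fresh world 1, 0R1]
5. b and a, 1   [neg-implies-rule on 4]
6. not b, 1   [neg-implies-rule on 4]
7. b, 1   [and-rule on 5]
8. a, 1   [and-rule on 5]
Accessibility: 0R0, 0R1, 1R1
Branch closes: b and not b both at 1.
All branches of the tableau close; one closing branch shown above.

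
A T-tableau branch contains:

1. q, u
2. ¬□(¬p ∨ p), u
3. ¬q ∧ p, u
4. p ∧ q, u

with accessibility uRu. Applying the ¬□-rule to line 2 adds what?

a fresh world v with uRv, and ¬(¬p ∨ p) at v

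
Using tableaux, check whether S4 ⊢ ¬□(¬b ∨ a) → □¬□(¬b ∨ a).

Tableau for the negation ¬(¬□(¬b ∨ a) → □¬□(¬b ∨ a)):
1. ¬(¬□(¬b ∨ a) → □¬□(¬b ∨ a)), w0
2. ¬□(¬b ∨ a), w0
3. ¬□¬□(¬b ∨ a), w0
4. ¬(¬b ∨ a), w1
5. b, w1
6. ¬a, w1
7. □(¬b ∨ a), w2
8. ¬b ∨ a, w2
9. a, w2
Accessibility: w0Rw0, w0Rw1, w0Rw2, w1Rw1, w2Rw2
The negation has an open branch (countermodel exists).

Invalid (countermodel exists)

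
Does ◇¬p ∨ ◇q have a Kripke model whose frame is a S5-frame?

1. ◇¬p ∨ ◇q, w0
2. ◇q, w0   [∨-rule on 1 (branches; this branch)]
3. q, w1   [◇-rule on 2: fresh world w1, w0Rw1]
Accessibility: w0Rw0, w0Rw1, w1Rw0, w1Rw1

Yes, satisfiable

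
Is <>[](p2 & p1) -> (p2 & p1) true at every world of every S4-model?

Not valid

Tableau for the negation ~(<>[](p2 & p1) -> (p2 & p1)):
1. ~(<>[](p2 & p1) -> (p2 & p1)), w0
2. <>[](p2 & p1), w0
3. ~(p2 & p1), w0
4. ~p1, w0
5. [](p2 & p1), w1
6. p2 & p1, w1
7. p2, w1
8. p1, w1
Accessibility: w0Rw0, w0Rw1, w1Rw1
The negation has an open branch (countermodel exists).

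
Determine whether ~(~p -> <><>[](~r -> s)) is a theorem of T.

Invalid (countermodel exists)

Tableau for the negation ~p -> <><>[](~r -> s):
1. ~p -> <><>[](~r -> s), 0
2. <><>[](~r -> s), 0   [->-rule on 1 (branches; this branch)]
3. <>[](~r -> s), 1   [<>-rule on 2: fresh world 1, 0R1]
4. [](~r -> s), 2   [<>-rule on 3: fresh world 2, 1R2]
5. ~r -> s, 2   [[]-rule on 4 via 2R2]
6. s, 2   [->-rule on 5 (branches; this branch)]
Accessibility: 0R0, 0R1, 1R1, 1R2, 2R2
The negation has an open branch (countermodel exists).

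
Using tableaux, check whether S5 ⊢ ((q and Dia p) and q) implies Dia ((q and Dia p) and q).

Yes, valid

Tableau for the negation not (((q and Dia p) and q) implies Dia ((q and Dia p) and q)):
1. not (((q and Dia p) and q) implies Dia ((q and Dia p) and q)), 0
2. (q and Dia p) and q, 0
3. not Dia ((q and Dia p) and q), 0
4. q and Dia p, 0
5. q, 0
6. Dia p, 0
7. not ((q and Dia p) and q), 0
8. not (q and Dia p), 0
9. not Dia p, 0
10. not p, 0
11. p, 1
12. not ((q and Dia p) and q), 1
13. not p, 1
Accessibility: 0R0, 0R1, 1R0, 1R1
Branch closes: p and not p both at 1.
All branches of the negation close; one closing branch shown above.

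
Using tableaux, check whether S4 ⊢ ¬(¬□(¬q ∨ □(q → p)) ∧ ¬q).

Invalid (countermodel exists)

Tableau for the negation ¬□(¬q ∨ □(q → p)) ∧ ¬q:
1. ¬□(¬q ∨ □(q → p)) ∧ ¬q, w0
2. ¬□(¬q ∨ □(q → p)), w0   [∧-rule on 1]
3. ¬q, w0   [∧-rule on 1]
4. ¬(¬q ∨ □(q → p)), w1   [¬□-rule on 2: fresh world w1, w0Rw1]
5. q, w1   [¬∨-rule on 4]
6. ¬□(q → p), w1   [¬∨-rule on 4]
7. ¬(q → p), w2   [¬□-rule on 6: fresh world w2, w1Rw2]
8. q, w2   [¬→-rule on 7]
9. ¬p, w2   [¬→-rule on 7]
Accessibility: w0Rw0, w0Rw1, w0Rw2, w1Rw1, w1Rw2, w2Rw2
The negation has an open branch (countermodel exists).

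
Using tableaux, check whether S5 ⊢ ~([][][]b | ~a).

Not valid

Tableau for the negation [][][]b | ~a:
1. [][][]b | ~a, 0
2. ~a, 0   [|-rule on 1 (branches; this branch)]
Accessibility: 0R0
The negation has an open branch (countermodel exists).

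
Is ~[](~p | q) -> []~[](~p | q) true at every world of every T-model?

Not valid

Tableau for the negation ~(~[](~p | q) -> []~[](~p | q)):
1. ~(~[](~p | q) -> []~[](~p | q)), w0
2. ~[](~p | q), w0
3. ~[]~[](~p | q), w0
4. ~(~p | q), w1
5. p, w1
6. ~q, w1
7. [](~p | q), w2
8. ~p | q, w2
9. q, w2
Accessibility: w0Rw0, w0Rw1, w0Rw2, w1Rw1, w2Rw2
The negation has an open branch (countermodel exists).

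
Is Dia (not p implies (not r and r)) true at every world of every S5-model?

No, not valid

Tableau for the negation not Dia (not p implies (not r and r)):
1. not Dia (not p implies (not r and r)), u
2. not (not p implies (not r and r)), u
3. not p, u
4. not (not r and r), u
5. not r, u
Accessibility: uRu
The negation has an open branch (countermodel exists).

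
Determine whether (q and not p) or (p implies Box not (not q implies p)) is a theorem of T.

No, not valid

Tableau for the negation not ((q and not p) or (p implies Box not (not q implies p))):
1. not ((q and not p) or (p implies Box not (not q implies p))), w0
2. not (q and not p), w0
3. not (p implies Box not (not q implies p)), w0
4. p, w0
5. not Box not (not q implies p), w0
6. not q implies p, w1
7. p, w1
Accessibility: w0Rw0, w0Rw1, w1Rw1
The negation has an open branch (countermodel exists).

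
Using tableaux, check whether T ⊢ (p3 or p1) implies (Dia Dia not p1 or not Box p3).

Not valid

Tableau for the negation not ((p3 or p1) implies (Dia Dia not p1 or not Box p3)):
1. not ((p3 or p1) implies (Dia Dia not p1 or not Box p3)), w0
2. p3 or p1, w0
3. not (Dia Dia not p1 or not Box p3), w0
4. not Dia Dia not p1, w0
5. Box p3, w0
6. not Dia not p1, w0
7. p3, w0
8. p1, w0
Accessibility: w0Rw0
The negation has an open branch (countermodel exists).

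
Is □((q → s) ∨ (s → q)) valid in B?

Tableau for the negation ¬□((q → s) ∨ (s → q)):
1. ¬□((q → s) ∨ (s → q)), u
2. ¬((q → s) ∨ (s → q)), v
3. ¬(q → s), v
4. ¬(s → q), v
5. q, v
6. ¬s, v
7. s, v
8. ¬q, v
Accessibility: uRu, uRv, vRu, vRv
Branch closes: s and ¬s both at v.
Every branch of the negation's tableau closes; the branch above is one of them.

Yes, valid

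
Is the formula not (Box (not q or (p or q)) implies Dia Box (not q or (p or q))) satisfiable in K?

1. not (Box (not q or (p or q)) implies Dia Box (not q or (p or q))), u
2. Box (not q or (p or q)), u
3. not Dia Box (not q or (p or q)), u

Yes, satisfiable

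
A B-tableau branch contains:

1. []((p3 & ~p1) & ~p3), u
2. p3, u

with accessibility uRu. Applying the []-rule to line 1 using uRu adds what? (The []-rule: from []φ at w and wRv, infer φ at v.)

(p3 & ~p1) & ~p3, u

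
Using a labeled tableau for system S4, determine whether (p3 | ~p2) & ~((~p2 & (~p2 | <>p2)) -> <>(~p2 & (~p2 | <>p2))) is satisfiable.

1. (p3 | ~p2) & ~((~p2 & (~p2 | <>p2)) -> <>(~p2 & (~p2 | <>p2))), 0
2. p3 | ~p2, 0
3. ~((~p2 & (~p2 | <>p2)) -> <>(~p2 & (~p2 | <>p2))), 0
4. ~p2 & (~p2 | <>p2), 0
5. ~<>(~p2 & (~p2 | <>p2)), 0
6. ~p2, 0
7. ~p2 | <>p2, 0
8. ~(~p2 & (~p2 | <>p2)), 0
9. <>p2, 0
10. ~(~p2 | <>p2), 0
11. p2, 0
12. ~<>p2, 0
Accessibility: 0R0
Branch closes: p2 and ~p2 both at 0.
Every branch closes; the branch above is one of them.

Unsatisfiable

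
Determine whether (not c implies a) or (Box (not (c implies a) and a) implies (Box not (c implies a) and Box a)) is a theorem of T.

Tableau for the negation not ((not c implies a) or (Box (not (c implies a) and a) implies (Box not (c implies a) and Box a))):
1. not ((not c implies a) or (Box (not (c implies a) and a) implies (Box not (c implies a) and Box a))), w0
2. not (not c implies a), w0
3. not (Box (not (c implies a) and a) implies (Box not (c implies a) and Box a)), w0
4. not c, w0
5. not a, w0
6. Box (not (c implies a) and a), w0
7. not (Box not (c implies a) and Box a), w0
8. not (c implies a) and a, w0
9. not (c implies a), w0
10. a, w0
Accessibility: w0Rw0
Branch closes: a and not a both at w0.
Every branch of the negation's tableau closes; the branch above is one of them.

Valid in T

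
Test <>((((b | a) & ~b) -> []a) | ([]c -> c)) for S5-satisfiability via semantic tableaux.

1. <>((((b | a) & ~b) -> []a) | ([]c -> c)), w0
2. (((b | a) & ~b) -> []a) | ([]c -> c), w1   [<>-rule on 1: fresh world w1, w0Rw1]
3. []c -> c, w1   [|-rule on 2 (branches; this branch)]
4. c, w1   [->-rule on 3 (branches; this branch)]
Accessibility: w0Rw0, w0Rw1, w1Rw0, w1Rw1

Satisfiable (open branch found)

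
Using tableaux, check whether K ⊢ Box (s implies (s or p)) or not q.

Valid

Tableau for the negation not (Box (s implies (s or p)) or not q):
1. not (Box (s implies (s or p)) or not q), w0
2. not Box (s implies (s or p)), w0
3. q, w0
4. not (s implies (s or p)), w1
5. s, w1
6. not (s or p), w1
7. not s, w1
8. not p, w1
Accessibility: w0Rw1
Branch closes: s and not s both at w1.
All branches of the negation close; one closing branch shown above.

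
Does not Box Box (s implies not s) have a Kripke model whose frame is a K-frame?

1. not Box Box (s implies not s), w0
2. not Box (s implies not s), w1
3. not (s implies not s), w2
4. s, w2
Accessibility: w0Rw1, w1Rw2

Satisfiable (open branch found)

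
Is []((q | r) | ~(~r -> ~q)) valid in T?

Tableau for the negation ~[]((q | r) | ~(~r -> ~q)):
1. ~[]((q | r) | ~(~r -> ~q)), u
2. ~((q | r) | ~(~r -> ~q)), v
3. ~(q | r), v
4. ~r -> ~q, v
5. ~q, v
6. ~r, v
Accessibility: uRu, uRv, vRv
The negation has an open branch (countermodel exists).

Not valid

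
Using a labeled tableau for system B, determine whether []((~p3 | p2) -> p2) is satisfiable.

1. []((~p3 | p2) -> p2), w0
2. (~p3 | p2) -> p2, w0   [[]-rule on 1 via w0Rw0]
3. p2, w0   [->-rule on 2 (branches; this branch)]
Accessibility: w0Rw0

Satisfiable (open branch found)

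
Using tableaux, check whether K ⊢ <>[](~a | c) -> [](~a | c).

Tableau for the negation ~(<>[](~a | c) -> [](~a | c)):
1. ~(<>[](~a | c) -> [](~a | c)), w0
2. <>[](~a | c), w0   [~->-rule on 1]
3. ~[](~a | c), w0   [~->-rule on 1]
4. [](~a | c), w1   [<>-rule on 2: fresh world w1, w0Rw1]
5. ~(~a | c), w2   [~[]-rule on 3: fresh world w2, w0Rw2]
6. a, w2   [~|-rule on 5]
7. ~c, w2   [~|-rule on 5]
Accessibility: w0Rw1, w0Rw2
The negation has an open branch (countermodel exists).

Invalid (countermodel exists)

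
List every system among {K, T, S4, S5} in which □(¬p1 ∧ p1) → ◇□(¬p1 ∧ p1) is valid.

T-tableau for the negation ¬(□(¬p1 ∧ p1) → ◇□(¬p1 ∧ p1)):
1. ¬(□(¬p1 ∧ p1) → ◇□(¬p1 ∧ p1)), 0
2. □(¬p1 ∧ p1), 0
3. ¬◇□(¬p1 ∧ p1), 0
4. ¬p1 ∧ p1, 0
5. ¬p1, 0
6. p1, 0
Accessibility: 0R0
Branch closes: p1 and ¬p1 both at 0.
Every branch closes (one shown): valid in T, hence also in S4, S5 (every theorem of T is a theorem of S4 and S5).
K-tableau for the negation ¬(□(¬p1 ∧ p1) → ◇□(¬p1 ∧ p1)):
1. ¬(□(¬p1 ∧ p1) → ◇□(¬p1 ∧ p1)), 0
2. □(¬p1 ∧ p1), 0
3. ¬◇□(¬p1 ∧ p1), 0
Complete open branch: countermodel on a K-frame, so not valid in K.

T, S4, S5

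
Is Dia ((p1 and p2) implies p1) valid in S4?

Valid in S4

Tableau for the negation not Dia ((p1 and p2) implies p1):
1. not Dia ((p1 and p2) implies p1), u
2. not ((p1 and p2) implies p1), u   [neg-Dia-rule on 1 via uRu]
3. p1 and p2, u   [neg-implies-rule on 2]
4. not p1, u   [neg-implies-rule on 2]
5. p1, u   [and-rule on 3]
6. p2, u   [and-rule on 3]
Accessibility: uRu
Branch closes: p1 and not p1 both at u.
Every branch of the negation's tableau closes; the branch above is one of them.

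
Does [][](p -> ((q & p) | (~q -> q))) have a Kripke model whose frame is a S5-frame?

Satisfiable

1. [][](p -> ((q & p) | (~q -> q))), 0
2. [](p -> ((q & p) | (~q -> q))), 0   [[]-rule on 1 via 0R0]
3. p -> ((q & p) | (~q -> q)), 0   [[]-rule on 2 via 0R0]
4. (q & p) | (~q -> q), 0   [->-rule on 3 (branches; this branch)]
5. ~q -> q, 0   [|-rule on 4 (branches; this branch)]
6. q, 0   [->-rule on 5 (branches; this branch)]
Accessibility: 0R0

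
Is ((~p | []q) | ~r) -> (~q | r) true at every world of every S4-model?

Not valid

Tableau for the negation ~(((~p | []q) | ~r) -> (~q | r)):
1. ~(((~p | []q) | ~r) -> (~q | r)), 0
2. (~p | []q) | ~r, 0
3. ~(~q | r), 0
4. q, 0
5. ~r, 0
Accessibility: 0R0
The negation has an open branch (countermodel exists).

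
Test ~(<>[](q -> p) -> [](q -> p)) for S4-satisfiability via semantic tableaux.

1. ~(<>[](q -> p) -> [](q -> p)), 0
2. <>[](q -> p), 0
3. ~[](q -> p), 0
4. [](q -> p), 1
5. q -> p, 1
6. p, 1
7. ~(q -> p), 2
8. q, 2
9. ~p, 2
Accessibility: 0R0, 0R1, 0R2, 1R1, 2R2

Satisfiable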